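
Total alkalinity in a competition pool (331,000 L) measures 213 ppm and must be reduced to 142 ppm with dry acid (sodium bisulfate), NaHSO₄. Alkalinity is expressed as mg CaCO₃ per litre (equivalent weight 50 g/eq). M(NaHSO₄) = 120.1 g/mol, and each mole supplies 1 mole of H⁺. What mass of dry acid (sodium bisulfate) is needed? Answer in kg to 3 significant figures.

56.4 kg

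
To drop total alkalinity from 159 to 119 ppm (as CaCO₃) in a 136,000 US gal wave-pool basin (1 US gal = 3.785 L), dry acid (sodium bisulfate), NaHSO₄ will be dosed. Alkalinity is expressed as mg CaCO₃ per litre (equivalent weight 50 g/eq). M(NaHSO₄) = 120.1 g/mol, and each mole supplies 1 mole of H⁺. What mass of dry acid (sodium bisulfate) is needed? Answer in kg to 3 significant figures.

49.5 kg

Volume: 136,000 US gal × 3.785 L/gal = 514,760 L.
Alkalinity to neutralize: (159 − 119) = 40 mg/L as CaCO₃ × 514,760 L = 20,590 g as CaCO₃.
Equivalents of H⁺ required: 20,590 ÷ 50 g/eq = 411.8 eq = 411.8 mol NaHSO₄.
Mass of NaHSO₄: 411.8 × 120.1 = 49,460 g.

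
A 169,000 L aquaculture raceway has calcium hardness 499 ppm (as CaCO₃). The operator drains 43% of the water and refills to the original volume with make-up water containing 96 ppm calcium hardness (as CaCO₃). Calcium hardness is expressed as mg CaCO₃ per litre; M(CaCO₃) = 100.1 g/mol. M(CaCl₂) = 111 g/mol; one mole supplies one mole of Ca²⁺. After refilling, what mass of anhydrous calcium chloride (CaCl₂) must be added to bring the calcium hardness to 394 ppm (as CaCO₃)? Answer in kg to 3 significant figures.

12.8 kg

After draining 43% and refilling: 499 × 0.57 + 96 × 0.43 = 325.71 ppm.
Deficit to target: 394 − 325.71 = 68.29 mg/L.
As CaCO₃: 68.29 mg/L × 169,000 L = 11,540 g; ÷ 100.1 = 115.3 mol Ca²⁺.
Mass: 115.3 × 111 = 12,800 g.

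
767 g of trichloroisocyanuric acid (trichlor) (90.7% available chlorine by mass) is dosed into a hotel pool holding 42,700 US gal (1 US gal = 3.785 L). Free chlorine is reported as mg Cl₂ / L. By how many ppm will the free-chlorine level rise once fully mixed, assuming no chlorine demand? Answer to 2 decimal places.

Volume: 42,700 US gal × 3.785 L/gal = 161,620 L.
Available chlorine delivered: 767 g × 0.907 = 695.7 g as Cl₂.
Concentration rise: 695.7 g / 161,620 L = 4.304 mg/L = 4.30 ppm.

4.30 ppm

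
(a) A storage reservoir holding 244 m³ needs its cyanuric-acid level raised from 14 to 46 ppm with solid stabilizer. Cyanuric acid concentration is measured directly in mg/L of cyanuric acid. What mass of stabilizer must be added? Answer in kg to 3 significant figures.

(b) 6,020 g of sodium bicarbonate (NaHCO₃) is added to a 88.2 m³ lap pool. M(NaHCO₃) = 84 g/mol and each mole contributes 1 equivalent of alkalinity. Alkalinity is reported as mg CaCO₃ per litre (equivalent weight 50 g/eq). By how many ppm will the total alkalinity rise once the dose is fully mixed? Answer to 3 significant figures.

(a) 7.81 kg; (b) 40.6 ppm

(a) Volume: 244 m³ = 244,000 L.
(a) CYA to add: (46 − 14) = 32 mg/L × 244,000 L = 7808 g cyanuric acid.

(b) Volume: 88.2 m³ = 88,200 L.
(b) Moles of NaHCO₃: 6,020 g ÷ 84 g/mol = 71.67 mol → 71.67 eq of alkalinity.
(b) As CaCO₃: 71.67 eq × 50 g/eq = 3583 g.
(b) Rise: 3583 g / 88,200 L × 1000 = 40.63 mg/L.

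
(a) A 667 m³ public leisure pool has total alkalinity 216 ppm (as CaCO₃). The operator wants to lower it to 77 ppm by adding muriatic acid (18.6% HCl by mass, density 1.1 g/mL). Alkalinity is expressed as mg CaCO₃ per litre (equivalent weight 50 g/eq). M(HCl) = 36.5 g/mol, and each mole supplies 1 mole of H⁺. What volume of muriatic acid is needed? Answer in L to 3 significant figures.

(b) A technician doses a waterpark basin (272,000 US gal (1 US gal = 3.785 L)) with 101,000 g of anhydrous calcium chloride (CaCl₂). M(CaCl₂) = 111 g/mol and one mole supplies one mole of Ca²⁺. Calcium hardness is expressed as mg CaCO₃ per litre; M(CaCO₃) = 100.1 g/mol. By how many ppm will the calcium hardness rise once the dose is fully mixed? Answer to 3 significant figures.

(a) 331 L; (b) 88.5 ppm

(a) Volume: 667 m³ = 667,000 L.
(a) Alkalinity to neutralize: (216 − 77) = 139 mg/L as CaCO₃ × 667,000 L = 92,710 g as CaCO₃.
(a) Equivalents of H⁺ required: 92,710 ÷ 50 g/eq = 1854 eq = 1854 mol HCl.
(a) Mass of HCl: 1854 × 36.5 = 67,680 g.
(a) Mass of 18.6% solution: 67,680 / 0.186 = 363,900 g.
(a) Volume: 363,900 g ÷ 1.1 g/mL = 330,800 mL.

(b) Volume: 272,000 US gal × 3.785 L/gal = 1,029,520 L.
(b) Moles of Ca²⁺: 101,000 g ÷ 111 g/mol = 909.9 mol.
(b) As CaCO₃: 909.9 mol × 100.1 g/mol = 91,080 g.
(b) Rise: 91,080 g / 1,029,520 L × 1000 = 88.47 mg/L.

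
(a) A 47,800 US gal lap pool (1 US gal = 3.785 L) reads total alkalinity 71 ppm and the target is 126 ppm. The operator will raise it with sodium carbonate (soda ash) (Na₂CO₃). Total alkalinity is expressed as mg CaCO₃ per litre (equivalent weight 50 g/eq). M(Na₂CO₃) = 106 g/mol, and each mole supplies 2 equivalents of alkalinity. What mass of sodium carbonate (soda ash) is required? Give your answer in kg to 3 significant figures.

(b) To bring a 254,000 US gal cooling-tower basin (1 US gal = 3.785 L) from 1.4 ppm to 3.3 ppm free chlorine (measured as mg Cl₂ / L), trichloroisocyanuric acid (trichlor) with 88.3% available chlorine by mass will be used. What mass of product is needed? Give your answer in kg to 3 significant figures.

(a) 10.5 kg; (b) 2.07 kg

(a) Volume: 47,800 US gal × 3.785 L/gal = 180,923 L.
(a) Alkalinity to add: (126 − 71) = 55 mg/L as CaCO₃ × 180,923 L = 9951 g as CaCO₃.
(a) Equivalents: 9951 g ÷ 50 g/eq = 199 eq.
(a) Each mole of Na₂CO₃ supplies 2 eq, so 199 / 2 = 99.51 mol.
(a) Mass: 99.51 mol × 106 g/mol = 10,550 g.

(b) Volume: 254,000 US gal × 3.785 L/gal = 961,390 L.
(b) Chlorine deficit: 3.3 − 1.4 = 1.9 ppm = 1.9 mg/L as Cl₂.
(b) Cl₂ equivalent needed: 1.9 mg/L × 961,390 L = 1,827,000 mg = 1827 g.
(b) Product at 88.3% available chlorine: 1827 / 0.883 = 2069 g.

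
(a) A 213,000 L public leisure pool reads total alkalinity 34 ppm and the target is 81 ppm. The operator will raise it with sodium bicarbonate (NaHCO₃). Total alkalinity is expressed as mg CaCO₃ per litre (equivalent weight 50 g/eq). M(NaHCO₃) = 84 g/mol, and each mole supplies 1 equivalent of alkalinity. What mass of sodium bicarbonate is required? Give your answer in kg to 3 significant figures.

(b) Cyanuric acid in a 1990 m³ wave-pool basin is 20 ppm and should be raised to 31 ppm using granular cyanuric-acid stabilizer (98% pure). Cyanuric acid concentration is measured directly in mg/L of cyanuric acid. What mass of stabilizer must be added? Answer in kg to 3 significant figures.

(a) 16.8 kg; (b) 22.3 kg

(a) Alkalinity to add: (81 − 34) = 47 mg/L as CaCO₃ × 213,000 L = 10,010 g as CaCO₃.
(a) Equivalents: 10,010 g ÷ 50 g/eq = 200.2 eq.
(a) NaHCO₃ supplies 1 eq per mole → 200.2 mol.
(a) Mass: 200.2 mol × 84 g/mol = 16,820 g.

(b) Volume: 1990 m³ = 1,990,000 L.
(b) CYA to add: (31 − 20) = 11 mg/L × 1,990,000 L = 21,890 g cyanuric acid.
(b) At 98% purity: 21,890 / 0.98 = 22,340 g product.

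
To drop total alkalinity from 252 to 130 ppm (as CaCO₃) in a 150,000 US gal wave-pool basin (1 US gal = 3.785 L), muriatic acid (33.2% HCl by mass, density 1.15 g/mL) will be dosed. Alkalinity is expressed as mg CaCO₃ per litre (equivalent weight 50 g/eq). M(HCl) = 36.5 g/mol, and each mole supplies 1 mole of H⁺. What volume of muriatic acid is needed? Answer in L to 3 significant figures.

132 L

Volume: 150,000 US gal × 3.785 L/gal = 567,750 L.
Alkalinity to neutralize: (252 − 130) = 122 mg/L as CaCO₃ × 567,750 L = 69,270 g as CaCO₃.
Equivalents of H⁺ required: 69,270 ÷ 50 g/eq = 1385 eq = 1385 mol HCl.
Mass of HCl: 1385 × 36.5 = 50,560 g.
Mass of 33.2% solution: 50,560 / 0.332 = 152,300 g.
Volume: 152,300 g ÷ 1.15 g/mL = 132,400 mL.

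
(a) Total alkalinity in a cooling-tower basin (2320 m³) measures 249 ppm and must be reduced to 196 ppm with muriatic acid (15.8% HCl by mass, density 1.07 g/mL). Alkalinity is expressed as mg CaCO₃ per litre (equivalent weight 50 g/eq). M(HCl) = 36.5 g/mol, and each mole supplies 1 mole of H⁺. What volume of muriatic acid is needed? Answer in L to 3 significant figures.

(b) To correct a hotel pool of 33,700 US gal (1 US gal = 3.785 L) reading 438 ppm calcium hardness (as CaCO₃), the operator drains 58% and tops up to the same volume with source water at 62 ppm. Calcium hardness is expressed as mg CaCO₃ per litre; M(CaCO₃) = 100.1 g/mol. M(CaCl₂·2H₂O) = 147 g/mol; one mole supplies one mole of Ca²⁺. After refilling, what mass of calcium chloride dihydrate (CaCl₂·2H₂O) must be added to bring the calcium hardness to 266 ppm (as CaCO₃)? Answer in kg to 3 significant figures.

(a) Volume: 2320 m³ = 2,320,000 L.
(a) Alkalinity to neutralize: (249 − 196) = 53 mg/L as CaCO₃ × 2,320,000 L = 123,000 g as CaCO₃.
(a) Equivalents of H⁺ required: 123,000 ÷ 50 g/eq = 2459 eq = 2459 mol HCl.
(a) Mass of HCl: 2459 × 36.5 = 89,760 g.
(a) Mass of 15.8% solution: 89,760 / 0.158 = 568,100 g.
(a) Volume: 568,100 g ÷ 1.07 g/mL = 530,900 mL.

(b) Volume: 33,700 US gal × 3.785 L/gal = 127,554 L.
(b) After draining 58% and refilling: 438 × 0.42 + 62 × 0.58 = 219.92 ppm.
(b) Deficit to target: 266 − 219.92 = 46.08 mg/L.
(b) As CaCO₃: 46.08 mg/L × 127,554 L = 5878 g; ÷ 100.1 = 58.72 mol Ca²⁺.
(b) Mass: 58.72 × 147 = 8632 g.

(a) 531 L; (b) 8.63 kg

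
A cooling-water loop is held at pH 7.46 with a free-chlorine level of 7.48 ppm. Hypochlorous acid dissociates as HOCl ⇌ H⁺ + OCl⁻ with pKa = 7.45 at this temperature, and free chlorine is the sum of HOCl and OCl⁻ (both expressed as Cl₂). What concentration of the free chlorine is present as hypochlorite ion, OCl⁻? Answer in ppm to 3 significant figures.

[OCl⁻]/[HOCl] = 10^(pH − pKa) = 10^(7.46 − 7.45) = 10^0.01 = 1.023.
Fraction as HOCl = 1 / (1 + 1.023) = 0.4942.
OCl⁻ = (1 − 0.4942) × 7.48 ppm = 3.783 ppm.

3.78 ppm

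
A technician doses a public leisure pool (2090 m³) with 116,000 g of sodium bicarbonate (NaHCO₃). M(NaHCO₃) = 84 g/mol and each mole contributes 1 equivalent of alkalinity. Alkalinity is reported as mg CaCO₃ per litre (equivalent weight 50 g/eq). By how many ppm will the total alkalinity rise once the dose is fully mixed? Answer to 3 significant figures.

33.0 ppm

Volume: 2090 m³ = 2,090,000 L.
Moles of NaHCO₃: 116,000 g ÷ 84 g/mol = 1381 mol → 1381 eq of alkalinity.
As CaCO₃: 1381 eq × 50 g/eq = 69,050 g.
Rise: 69,050 g / 2,090,000 L × 1000 = 33.04 mg/L.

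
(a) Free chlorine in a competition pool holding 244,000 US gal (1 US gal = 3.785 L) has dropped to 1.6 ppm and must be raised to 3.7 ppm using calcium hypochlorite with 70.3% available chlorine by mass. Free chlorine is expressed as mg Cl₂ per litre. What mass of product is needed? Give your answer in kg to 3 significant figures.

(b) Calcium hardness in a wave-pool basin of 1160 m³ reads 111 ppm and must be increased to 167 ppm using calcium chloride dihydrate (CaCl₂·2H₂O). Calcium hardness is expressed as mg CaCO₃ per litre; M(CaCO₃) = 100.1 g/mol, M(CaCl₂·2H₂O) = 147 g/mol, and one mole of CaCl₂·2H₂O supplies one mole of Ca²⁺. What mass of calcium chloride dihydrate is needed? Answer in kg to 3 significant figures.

(a) 2.76 kg; (b) 95.4 kg

(a) Volume: 244,000 US gal × 3.785 L/gal = 923,540 L.
(a) Chlorine deficit: 3.7 − 1.6 = 2.1 ppm = 2.1 mg/L as Cl₂.
(a) Cl₂ equivalent needed: 2.1 mg/L × 923,540 L = 1,939,000 mg = 1939 g.
(a) Product at 70.3% available chlorine: 1939 / 0.703 = 2759 g.

(b) Volume: 1160 m³ = 1,160,000 L.
(b) Hardness to add: (167 − 111) = 56 mg/L as CaCO₃ × 1,160,000 L = 64,960 g as CaCO₃.
(b) Moles of Ca²⁺ (1 mol Ca²⁺ ≡ 1 mol CaCO₃): 64,960 / 100.1 g/mol = 649 mol.
(b) Mass of CaCl₂·2H₂O: 649 × 147 = 95,400 g.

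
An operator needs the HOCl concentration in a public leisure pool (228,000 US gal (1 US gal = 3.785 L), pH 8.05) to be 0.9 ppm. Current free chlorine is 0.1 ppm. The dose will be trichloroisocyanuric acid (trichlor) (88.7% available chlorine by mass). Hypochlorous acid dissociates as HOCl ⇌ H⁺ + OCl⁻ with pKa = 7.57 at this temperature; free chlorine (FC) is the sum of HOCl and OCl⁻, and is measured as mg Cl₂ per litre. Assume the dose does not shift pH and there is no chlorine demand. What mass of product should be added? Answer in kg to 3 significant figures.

Volume: 228,000 US gal × 3.785 L/gal = 862,980 L.
[OCl⁻]/[HOCl] = 10^(pH − pKa) = 10^(8.05 − 7.57) = 3.02; fraction as HOCl = 1/(1 + 3.02) = 0.2488.
Free chlorine required for 0.9 ppm HOCl: 0.9 / 0.2488 = 3.618 ppm.
FC to add: 3.618 − 0.1 = 3.518 mg/L as Cl₂.
Cl₂ equivalent: 3.518 mg/L × 862,980 L = 3036 g.
Product at 88.7% available Cl: 3036 / 0.887 = 3423 g.

3.42 kg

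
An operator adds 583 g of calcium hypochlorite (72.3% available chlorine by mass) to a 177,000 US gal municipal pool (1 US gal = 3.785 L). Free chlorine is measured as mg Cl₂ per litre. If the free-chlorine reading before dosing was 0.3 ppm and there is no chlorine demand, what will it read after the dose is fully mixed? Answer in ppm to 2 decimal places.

Volume: 177,000 US gal × 3.785 L/gal = 669,945 L.
Available chlorine delivered: 583 g × 0.723 = 421.5 g as Cl₂.
Concentration rise: 421.5 g / 669,945 L = 0.6292 mg/L = 0.63 ppm.
Final FC: 0.3 + 0.63 = 0.93 ppm.

0.93 ppm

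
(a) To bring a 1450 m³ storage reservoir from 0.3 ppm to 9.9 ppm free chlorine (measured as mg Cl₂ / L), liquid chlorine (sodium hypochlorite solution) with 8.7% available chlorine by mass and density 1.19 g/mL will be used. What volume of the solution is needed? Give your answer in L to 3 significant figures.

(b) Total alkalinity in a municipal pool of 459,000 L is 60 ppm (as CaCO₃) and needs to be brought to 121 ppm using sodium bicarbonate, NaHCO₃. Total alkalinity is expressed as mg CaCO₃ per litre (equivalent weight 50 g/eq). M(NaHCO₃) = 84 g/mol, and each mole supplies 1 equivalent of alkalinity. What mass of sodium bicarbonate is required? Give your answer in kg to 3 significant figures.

(a) 134 L; (b) 47.0 kg

(a) Volume: 1450 m³ = 1,450,000 L.
(a) Chlorine deficit: 9.9 − 0.3 = 9.6 ppm = 9.6 mg/L as Cl₂.
(a) Cl₂ equivalent needed: 9.6 mg/L × 1,450,000 L = 13,920,000 mg = 13,920 g.
(a) Product at 8.7% available chlorine: 13,920 / 0.087 = 160,000 g.
(a) Volume at density 1.19 g/mL: 160,000 g ÷ 1.19 g/mL = 134,500 mL.

(b) Alkalinity to add: (121 − 60) = 61 mg/L as CaCO₃ × 459,000 L = 28,000 g as CaCO₃.
(b) Equivalents: 28,000 g ÷ 50 g/eq = 560 eq.
(b) NaHCO₃ supplies 1 eq per mole → 560 mol.
(b) Mass: 560 mol × 84 g/mol = 47,040 g.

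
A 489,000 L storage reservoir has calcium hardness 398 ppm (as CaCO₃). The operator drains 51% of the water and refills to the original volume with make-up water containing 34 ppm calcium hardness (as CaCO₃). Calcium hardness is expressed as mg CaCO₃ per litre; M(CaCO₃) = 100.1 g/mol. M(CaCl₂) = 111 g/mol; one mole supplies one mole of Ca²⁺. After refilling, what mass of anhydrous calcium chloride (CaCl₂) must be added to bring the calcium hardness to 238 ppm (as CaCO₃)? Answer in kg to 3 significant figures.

13.9 kg

After draining 51% and refilling: 398 × 0.49 + 34 × 0.51 = 212.36 ppm.
Deficit to target: 238 − 212.36 = 25.64 mg/L.
As CaCO₃: 25.64 mg/L × 489,000 L = 12,540 g; ÷ 100.1 = 125.3 mol Ca²⁺.
Mass: 125.3 × 111 = 13,900 g.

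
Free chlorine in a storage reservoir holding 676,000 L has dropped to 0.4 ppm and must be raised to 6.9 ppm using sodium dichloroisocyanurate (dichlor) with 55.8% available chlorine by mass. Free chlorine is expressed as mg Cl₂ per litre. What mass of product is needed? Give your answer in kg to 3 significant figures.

7.87 kg

Chlorine deficit: 6.9 − 0.4 = 6.5 ppm = 6.5 mg/L as Cl₂.
Cl₂ equivalent needed: 6.5 mg/L × 676,000 L = 4,394,000 mg = 4394 g.
Product at 55.8% available chlorine: 4394 / 0.558 = 7875 g.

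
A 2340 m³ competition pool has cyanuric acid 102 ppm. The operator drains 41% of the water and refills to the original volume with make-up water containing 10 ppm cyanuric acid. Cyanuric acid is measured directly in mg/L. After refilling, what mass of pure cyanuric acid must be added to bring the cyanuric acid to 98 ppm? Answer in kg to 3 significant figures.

78.9 kg

Volume: 2340 m³ = 2,340,000 L.
After draining 41% and refilling: 102 × 0.59 + 10 × 0.41 = 64.28 ppm.
Deficit to target: 98 − 64.28 = 33.72 mg/L.
Mass: 33.72 mg/L × 2,340,000 L = 78,900 g cyanuric acid.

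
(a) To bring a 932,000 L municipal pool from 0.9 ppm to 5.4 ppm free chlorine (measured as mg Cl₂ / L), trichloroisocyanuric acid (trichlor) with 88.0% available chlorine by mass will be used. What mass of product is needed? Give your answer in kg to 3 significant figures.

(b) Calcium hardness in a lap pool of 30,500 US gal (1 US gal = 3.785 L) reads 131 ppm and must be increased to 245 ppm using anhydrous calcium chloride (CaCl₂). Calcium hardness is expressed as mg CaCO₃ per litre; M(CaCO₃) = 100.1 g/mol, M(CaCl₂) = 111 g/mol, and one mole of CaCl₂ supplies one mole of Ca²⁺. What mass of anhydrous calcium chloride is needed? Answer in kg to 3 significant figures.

(a) Chlorine deficit: 5.4 − 0.9 = 4.5 ppm = 4.5 mg/L as Cl₂.
(a) Cl₂ equivalent needed: 4.5 mg/L × 932,000 L = 4,194,000 mg = 4194 g.
(a) Product at 88.0% available chlorine: 4194 / 0.88 = 4766 g.

(b) Volume: 30,500 US gal × 3.785 L/gal = 115,442 L.
(b) Hardness to add: (245 − 131) = 114 mg/L as CaCO₃ × 115,442 L = 13,160 g as CaCO₃.
(b) Moles of Ca²⁺ (1 mol Ca²⁺ ≡ 1 mol CaCO₃): 13,160 / 100.1 g/mol = 131.5 mol.
(b) Mass of CaCl₂: 131.5 × 111 = 14,590 g.

(a) 4.77 kg; (b) 14.6 kg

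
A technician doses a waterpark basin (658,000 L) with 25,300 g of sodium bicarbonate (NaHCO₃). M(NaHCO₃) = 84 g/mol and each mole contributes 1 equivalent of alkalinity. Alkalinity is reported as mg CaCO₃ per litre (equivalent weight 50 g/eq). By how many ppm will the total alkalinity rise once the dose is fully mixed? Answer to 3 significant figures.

Moles of NaHCO₃: 25,300 g ÷ 84 g/mol = 301.2 mol → 301.2 eq of alkalinity.
As CaCO₃: 301.2 eq × 50 g/eq = 15,060 g.
Rise: 15,060 g / 658,000 L × 1000 = 22.89 mg/L.

22.9 ppm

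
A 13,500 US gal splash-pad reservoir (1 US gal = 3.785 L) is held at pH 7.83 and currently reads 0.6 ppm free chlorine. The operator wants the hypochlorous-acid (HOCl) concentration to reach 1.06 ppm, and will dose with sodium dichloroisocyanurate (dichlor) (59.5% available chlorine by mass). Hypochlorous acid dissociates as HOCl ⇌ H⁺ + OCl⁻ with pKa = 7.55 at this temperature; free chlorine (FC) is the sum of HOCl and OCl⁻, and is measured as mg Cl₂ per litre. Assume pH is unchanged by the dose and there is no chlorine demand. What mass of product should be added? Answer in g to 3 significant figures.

213 g

Volume: 13,500 US gal × 3.785 L/gal = 51,098 L.
[OCl⁻]/[HOCl] = 10^(pH − pKa) = 10^(7.83 − 7.55) = 1.905; fraction as HOCl = 1/(1 + 1.905) = 0.3442.
Free chlorine required for 1.06 ppm HOCl: 1.06 / 0.3442 = 3.08 ppm.
FC to add: 3.08 − 0.6 = 2.48 mg/L as Cl₂.
Cl₂ equivalent: 2.48 mg/L × 51,098 L = 126.7 g.
Product at 59.5% available Cl: 126.7 / 0.595 = 213 g.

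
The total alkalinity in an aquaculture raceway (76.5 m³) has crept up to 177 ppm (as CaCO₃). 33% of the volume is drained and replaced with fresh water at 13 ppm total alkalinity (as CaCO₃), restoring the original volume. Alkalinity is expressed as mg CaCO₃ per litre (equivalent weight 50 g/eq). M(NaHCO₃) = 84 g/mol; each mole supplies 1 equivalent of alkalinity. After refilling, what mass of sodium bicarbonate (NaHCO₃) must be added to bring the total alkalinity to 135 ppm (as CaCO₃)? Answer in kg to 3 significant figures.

Volume: 76.5 m³ = 76,500 L.
After draining 33% and refilling: 177 × 0.67 + 13 × 0.33 = 122.88 ppm.
Deficit to target: 135 − 122.88 = 12.12 mg/L.
As CaCO₃: 12.12 mg/L × 76,500 L = 927.2 g; ÷ 50 g/eq ÷ 1 = 18.54 mol NaHCO₃.
Mass: 18.54 × 84 = 1558 g.

1.56 kg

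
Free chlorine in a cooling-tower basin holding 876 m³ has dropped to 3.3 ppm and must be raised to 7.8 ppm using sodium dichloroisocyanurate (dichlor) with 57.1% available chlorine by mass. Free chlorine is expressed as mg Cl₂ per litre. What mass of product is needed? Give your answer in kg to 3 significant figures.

Volume: 876 m³ = 876,000 L.
Chlorine deficit: 7.8 − 3.3 = 4.5 ppm = 4.5 mg/L as Cl₂.
Cl₂ equivalent needed: 4.5 mg/L × 876,000 L = 3,942,000 mg = 3942 g.
Product at 57.1% available chlorine: 3942 / 0.571 = 6904 g.

6.90 kg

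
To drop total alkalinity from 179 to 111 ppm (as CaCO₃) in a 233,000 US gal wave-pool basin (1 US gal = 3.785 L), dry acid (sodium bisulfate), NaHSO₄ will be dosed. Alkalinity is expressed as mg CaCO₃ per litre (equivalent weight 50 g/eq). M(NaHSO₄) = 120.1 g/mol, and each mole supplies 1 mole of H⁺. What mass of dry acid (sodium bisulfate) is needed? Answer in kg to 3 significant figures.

144 kg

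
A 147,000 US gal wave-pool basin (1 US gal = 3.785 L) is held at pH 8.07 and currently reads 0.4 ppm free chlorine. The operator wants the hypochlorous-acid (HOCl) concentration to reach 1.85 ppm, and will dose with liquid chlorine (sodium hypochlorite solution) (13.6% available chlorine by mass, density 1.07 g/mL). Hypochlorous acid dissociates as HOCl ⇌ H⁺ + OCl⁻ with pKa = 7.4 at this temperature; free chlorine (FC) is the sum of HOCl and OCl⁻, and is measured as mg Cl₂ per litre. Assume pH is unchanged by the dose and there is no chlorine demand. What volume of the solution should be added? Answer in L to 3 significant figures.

Volume: 147,000 US gal × 3.785 L/gal = 556,395 L.
[OCl⁻]/[HOCl] = 10^(pH − pKa) = 10^(8.07 − 7.4) = 4.677; fraction as HOCl = 1/(1 + 4.677) = 0.1761.
Free chlorine required for 1.85 ppm HOCl: 1.85 / 0.1761 = 10.5 ppm.
FC to add: 10.5 − 0.4 = 10.1 mg/L as Cl₂.
Cl₂ equivalent: 10.1 mg/L × 556,395 L = 5621 g.
Product at 13.6% available Cl: 5621 / 0.136 = 41,330 g.
Volume: 41,330 g ÷ 1.07 g/mL = 38,630 mL.

38.6 L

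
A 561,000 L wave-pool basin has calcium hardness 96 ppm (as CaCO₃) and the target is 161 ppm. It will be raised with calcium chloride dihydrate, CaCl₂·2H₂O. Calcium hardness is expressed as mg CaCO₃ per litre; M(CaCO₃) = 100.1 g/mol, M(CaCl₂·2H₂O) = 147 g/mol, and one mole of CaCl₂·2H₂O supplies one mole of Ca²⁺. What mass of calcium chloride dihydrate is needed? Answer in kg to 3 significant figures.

Hardness to add: (161 − 96) = 65 mg/L as CaCO₃ × 561,000 L = 36,460 g as CaCO₃.
Moles of Ca²⁺ (1 mol Ca²⁺ ≡ 1 mol CaCO₃): 36,460 / 100.1 g/mol = 364.3 mol.
Mass of CaCl₂·2H₂O: 364.3 × 147 = 53,550 g.

53.6 kg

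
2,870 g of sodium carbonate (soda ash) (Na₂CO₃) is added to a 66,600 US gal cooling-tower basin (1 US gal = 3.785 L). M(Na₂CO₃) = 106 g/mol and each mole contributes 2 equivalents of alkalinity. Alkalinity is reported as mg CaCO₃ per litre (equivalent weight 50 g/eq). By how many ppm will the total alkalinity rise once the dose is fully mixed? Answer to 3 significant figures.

10.7 ppm

Volume: 66,600 US gal × 3.785 L/gal = 252,081 L.
Moles of Na₂CO₃: 2,870 g ÷ 106 g/mol = 27.08 mol → 54.15 eq of alkalinity.
As CaCO₃: 54.15 eq × 50 g/eq = 2708 g.
Rise: 2708 g / 252,081 L × 1000 = 10.74 mg/L.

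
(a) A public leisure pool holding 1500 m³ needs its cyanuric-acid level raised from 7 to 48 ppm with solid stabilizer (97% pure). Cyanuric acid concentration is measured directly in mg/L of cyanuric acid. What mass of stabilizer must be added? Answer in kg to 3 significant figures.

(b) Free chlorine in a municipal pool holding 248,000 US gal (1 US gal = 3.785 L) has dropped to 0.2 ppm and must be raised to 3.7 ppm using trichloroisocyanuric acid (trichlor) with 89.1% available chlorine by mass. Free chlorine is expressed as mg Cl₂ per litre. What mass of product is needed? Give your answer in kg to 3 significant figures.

(a) Volume: 1500 m³ = 1,500,000 L.
(a) CYA to add: (48 − 7) = 41 mg/L × 1,500,000 L = 61,500 g cyanuric acid.
(a) At 97% purity: 61,500 / 0.97 = 63,400 g product.

(b) Volume: 248,000 US gal × 3.785 L/gal = 938,680 L.
(b) Chlorine deficit: 3.7 − 0.2 = 3.5 ppm = 3.5 mg/L as Cl₂.
(b) Cl₂ equivalent needed: 3.5 mg/L × 938,680 L = 3,285,000 mg = 3285 g.
(b) Product at 89.1% available chlorine: 3285 / 0.891 = 3687 g.

(a) 63.4 kg; (b) 3.69 kg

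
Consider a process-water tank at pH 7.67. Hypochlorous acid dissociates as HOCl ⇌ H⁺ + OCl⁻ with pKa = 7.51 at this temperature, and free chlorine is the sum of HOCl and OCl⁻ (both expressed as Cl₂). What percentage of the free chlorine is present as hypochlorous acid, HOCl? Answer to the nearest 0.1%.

[OCl⁻]/[HOCl] = 10^(pH − pKa) = 10^(7.67 − 7.51) = 10^0.16 = 1.445.
Fraction as HOCl = 1 / (1 + 1.445) = 0.4089.

40.9%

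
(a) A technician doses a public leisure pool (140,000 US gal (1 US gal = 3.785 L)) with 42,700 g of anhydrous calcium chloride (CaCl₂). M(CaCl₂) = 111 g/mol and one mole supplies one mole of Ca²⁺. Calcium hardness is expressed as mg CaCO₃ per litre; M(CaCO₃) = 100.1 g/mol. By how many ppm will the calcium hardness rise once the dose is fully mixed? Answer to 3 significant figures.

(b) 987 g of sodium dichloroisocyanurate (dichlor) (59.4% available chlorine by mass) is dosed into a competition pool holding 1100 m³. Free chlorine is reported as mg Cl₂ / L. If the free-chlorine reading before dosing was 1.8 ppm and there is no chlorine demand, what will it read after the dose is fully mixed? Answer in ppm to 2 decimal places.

(a) 72.7 ppm; (b) 2.33 ppm

(a) Volume: 140,000 US gal × 3.785 L/gal = 529,900 L.
(a) Moles of Ca²⁺: 42,700 g ÷ 111 g/mol = 384.7 mol.
(a) As CaCO₃: 384.7 mol × 100.1 g/mol = 38,510 g.
(a) Rise: 38,510 g / 529,900 L × 1000 = 72.67 mg/L.

(b) Volume: 1100 m³ = 1,100,000 L.
(b) Available chlorine delivered: 987 g × 0.594 = 586.3 g as Cl₂.
(b) Concentration rise: 586.3 g / 1,100,000 L = 0.533 mg/L = 0.53 ppm.
(b) Final FC: 1.8 + 0.53 = 2.33 ppm.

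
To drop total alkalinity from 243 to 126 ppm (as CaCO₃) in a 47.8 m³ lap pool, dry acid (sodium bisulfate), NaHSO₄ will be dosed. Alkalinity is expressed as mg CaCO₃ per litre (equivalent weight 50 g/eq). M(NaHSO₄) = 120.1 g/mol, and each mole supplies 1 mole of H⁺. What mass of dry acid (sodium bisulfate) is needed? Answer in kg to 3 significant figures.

Volume: 47.8 m³ = 47,800 L.
Alkalinity to neutralize: (243 − 126) = 117 mg/L as CaCO₃ × 47,800 L = 5593 g as CaCO₃.
Equivalents of H⁺ required: 5593 ÷ 50 g/eq = 111.9 eq = 111.9 mol NaHSO₄.
Mass of NaHSO₄: 111.9 × 120.1 = 13,430 g.

13.4 kg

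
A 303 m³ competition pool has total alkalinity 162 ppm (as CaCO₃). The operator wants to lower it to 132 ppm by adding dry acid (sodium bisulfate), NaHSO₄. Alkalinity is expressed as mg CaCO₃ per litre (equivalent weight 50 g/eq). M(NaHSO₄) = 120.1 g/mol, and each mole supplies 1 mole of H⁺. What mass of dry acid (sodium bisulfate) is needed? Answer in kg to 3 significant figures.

Volume: 303 m³ = 303,000 L.
Alkalinity to neutralize: (162 − 132) = 30 mg/L as CaCO₃ × 303,000 L = 9090 g as CaCO₃.
Equivalents of H⁺ required: 9090 ÷ 50 g/eq = 181.8 eq = 181.8 mol NaHSO₄.
Mass of NaHSO₄: 181.8 × 120.1 = 21,830 g.

21.8 kg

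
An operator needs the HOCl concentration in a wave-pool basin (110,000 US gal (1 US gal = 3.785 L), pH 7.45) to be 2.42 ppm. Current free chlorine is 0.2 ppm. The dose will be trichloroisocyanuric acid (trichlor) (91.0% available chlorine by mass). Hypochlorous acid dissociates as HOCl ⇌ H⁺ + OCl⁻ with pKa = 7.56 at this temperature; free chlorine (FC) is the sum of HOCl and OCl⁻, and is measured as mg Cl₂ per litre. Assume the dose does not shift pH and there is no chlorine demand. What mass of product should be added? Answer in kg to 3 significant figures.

1.88 kg

Volume: 110,000 US gal × 3.785 L/gal = 416,350 L.
[OCl⁻]/[HOCl] = 10^(pH − pKa) = 10^(7.45 − 7.56) = 0.7762; fraction as HOCl = 1/(1 + 0.7762) = 0.563.
Free chlorine required for 2.42 ppm HOCl: 2.42 / 0.563 = 4.299 ppm.
FC to add: 4.299 − 0.2 = 4.099 mg/L as Cl₂.
Cl₂ equivalent: 4.099 mg/L × 416,350 L = 1706 g.
Product at 91.0% available Cl: 1706 / 0.91 = 1875 g.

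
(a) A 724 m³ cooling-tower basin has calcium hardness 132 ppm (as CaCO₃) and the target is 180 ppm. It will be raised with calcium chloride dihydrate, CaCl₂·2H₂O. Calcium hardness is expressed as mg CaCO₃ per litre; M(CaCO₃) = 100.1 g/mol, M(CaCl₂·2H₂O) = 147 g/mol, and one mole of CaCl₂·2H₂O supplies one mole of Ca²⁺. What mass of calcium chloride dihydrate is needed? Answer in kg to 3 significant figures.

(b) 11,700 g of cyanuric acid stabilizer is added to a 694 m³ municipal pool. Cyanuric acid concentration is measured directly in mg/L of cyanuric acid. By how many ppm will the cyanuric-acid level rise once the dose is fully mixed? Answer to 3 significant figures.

(a) 51.0 kg; (b) 16.9 ppm

(a) Volume: 724 m³ = 724,000 L.
(a) Hardness to add: (180 − 132) = 48 mg/L as CaCO₃ × 724,000 L = 34,750 g as CaCO₃.
(a) Moles of Ca²⁺ (1 mol Ca²⁺ ≡ 1 mol CaCO₃): 34,750 / 100.1 g/mol = 347.2 mol.
(a) Mass of CaCl₂·2H₂O: 347.2 × 147 = 51,030 g.

(b) Volume: 694 m³ = 694,000 L.
(b) Rise: 11,700 g / 694,000 L × 1000 = 16.86 mg/L.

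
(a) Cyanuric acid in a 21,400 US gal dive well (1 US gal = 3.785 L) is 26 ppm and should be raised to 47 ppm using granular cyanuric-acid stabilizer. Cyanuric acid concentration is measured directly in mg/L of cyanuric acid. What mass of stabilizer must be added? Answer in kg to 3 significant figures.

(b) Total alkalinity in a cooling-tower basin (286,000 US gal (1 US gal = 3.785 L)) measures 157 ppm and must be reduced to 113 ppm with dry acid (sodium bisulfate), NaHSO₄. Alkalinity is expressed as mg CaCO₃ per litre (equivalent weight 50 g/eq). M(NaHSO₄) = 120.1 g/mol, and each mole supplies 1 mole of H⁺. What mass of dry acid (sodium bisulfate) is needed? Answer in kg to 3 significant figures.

(a) 1.70 kg; (b) 114 kg

(a) Volume: 21,400 US gal × 3.785 L/gal = 80,999 L.
(a) CYA to add: (47 − 26) = 21 mg/L × 80,999 L = 1701 g cyanuric acid.

(b) Volume: 286,000 US gal × 3.785 L/gal = 1,082,510 L.
(b) Alkalinity to neutralize: (157 − 113) = 44 mg/L as CaCO₃ × 1,082,510 L = 47,630 g as CaCO₃.
(b) Equivalents of H⁺ required: 47,630 ÷ 50 g/eq = 952.6 eq = 952.6 mol NaHSO₄.
(b) Mass of NaHSO₄: 952.6 × 120.1 = 114,400 g.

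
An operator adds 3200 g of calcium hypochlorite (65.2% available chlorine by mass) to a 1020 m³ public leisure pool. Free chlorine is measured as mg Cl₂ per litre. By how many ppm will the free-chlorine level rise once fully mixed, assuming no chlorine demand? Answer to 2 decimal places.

2.05 ppm

Volume: 1020 m³ = 1,020,000 L.
Available chlorine delivered: 3200 g × 0.652 = 2086 g as Cl₂.
Concentration rise: 2086 g / 1,020,000 L = 2.045 mg/L = 2.05 ppm.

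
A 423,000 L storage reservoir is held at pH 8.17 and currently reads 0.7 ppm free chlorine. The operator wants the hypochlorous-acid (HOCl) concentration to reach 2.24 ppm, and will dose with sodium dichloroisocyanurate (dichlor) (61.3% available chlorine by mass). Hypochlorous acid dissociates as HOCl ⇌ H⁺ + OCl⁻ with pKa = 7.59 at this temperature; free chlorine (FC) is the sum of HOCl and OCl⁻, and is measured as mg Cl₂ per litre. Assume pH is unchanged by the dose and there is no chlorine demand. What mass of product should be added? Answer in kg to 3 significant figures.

6.94 kg

[OCl⁻]/[HOCl] = 10^(pH − pKa) = 10^(8.17 − 7.59) = 3.802; fraction as HOCl = 1/(1 + 3.802) = 0.2083.
Free chlorine required for 2.24 ppm HOCl: 2.24 / 0.2083 = 10.76 ppm.
FC to add: 10.76 − 0.7 = 10.06 mg/L as Cl₂.
Cl₂ equivalent: 10.06 mg/L × 423,000 L = 4254 g.
Product at 61.3% available Cl: 4254 / 0.613 = 6939 g.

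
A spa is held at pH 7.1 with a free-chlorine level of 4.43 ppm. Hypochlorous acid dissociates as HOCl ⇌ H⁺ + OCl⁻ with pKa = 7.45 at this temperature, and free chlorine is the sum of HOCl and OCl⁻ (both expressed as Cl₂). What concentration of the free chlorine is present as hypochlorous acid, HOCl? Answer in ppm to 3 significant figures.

3.06 ppm

[OCl⁻]/[HOCl] = 10^(pH − pKa) = 10^(7.1 − 7.45) = 10^-0.35 = 0.4467.
Fraction as HOCl = 1 / (1 + 0.4467) = 0.6912.
HOCl = 0.6912 × 4.43 ppm = 3.062 ppm.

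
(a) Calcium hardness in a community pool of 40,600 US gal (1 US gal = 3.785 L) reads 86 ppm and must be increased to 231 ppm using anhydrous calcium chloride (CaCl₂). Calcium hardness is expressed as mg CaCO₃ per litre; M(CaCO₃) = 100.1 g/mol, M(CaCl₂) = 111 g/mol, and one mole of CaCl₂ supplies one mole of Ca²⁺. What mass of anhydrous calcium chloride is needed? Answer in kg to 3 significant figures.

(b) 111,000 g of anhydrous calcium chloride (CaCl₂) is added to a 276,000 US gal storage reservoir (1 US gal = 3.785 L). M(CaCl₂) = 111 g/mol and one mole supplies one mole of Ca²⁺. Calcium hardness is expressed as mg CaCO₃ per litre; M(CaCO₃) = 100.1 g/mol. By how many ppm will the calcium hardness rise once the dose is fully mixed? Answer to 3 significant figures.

(a) 24.7 kg; (b) 95.8 ppm

(a) Volume: 40,600 US gal × 3.785 L/gal = 153,671 L.
(a) Hardness to add: (231 − 86) = 145 mg/L as CaCO₃ × 153,671 L = 22,280 g as CaCO₃.
(a) Moles of Ca²⁺ (1 mol Ca²⁺ ≡ 1 mol CaCO₃): 22,280 / 100.1 g/mol = 222.6 mol.
(a) Mass of CaCl₂: 222.6 × 111 = 24,710 g.

(b) Volume: 276,000 US gal × 3.785 L/gal = 1,044,660 L.
(b) Moles of Ca²⁺: 111,000 g ÷ 111 g/mol = 1000 mol.
(b) As CaCO₃: 1000 mol × 100.1 g/mol = 100,100 g.
(b) Rise: 100,100 g / 1,044,660 L × 1000 = 95.82 mg/L.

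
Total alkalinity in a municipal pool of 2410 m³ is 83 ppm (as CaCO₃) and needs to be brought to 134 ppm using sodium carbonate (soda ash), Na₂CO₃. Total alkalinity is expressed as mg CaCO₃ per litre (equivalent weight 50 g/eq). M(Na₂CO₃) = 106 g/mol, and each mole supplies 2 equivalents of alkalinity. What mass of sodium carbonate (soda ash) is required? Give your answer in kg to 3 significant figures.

Volume: 2410 m³ = 2,410,000 L.
Alkalinity to add: (134 − 83) = 51 mg/L as CaCO₃ × 2,410,000 L = 122,900 g as CaCO₃.
Equivalents: 122,900 g ÷ 50 g/eq = 2458 eq.
Each mole of Na₂CO₃ supplies 2 eq, so 2458 / 2 = 1229 mol.
Mass: 1229 mol × 106 g/mol = 130,300 g.

130 kg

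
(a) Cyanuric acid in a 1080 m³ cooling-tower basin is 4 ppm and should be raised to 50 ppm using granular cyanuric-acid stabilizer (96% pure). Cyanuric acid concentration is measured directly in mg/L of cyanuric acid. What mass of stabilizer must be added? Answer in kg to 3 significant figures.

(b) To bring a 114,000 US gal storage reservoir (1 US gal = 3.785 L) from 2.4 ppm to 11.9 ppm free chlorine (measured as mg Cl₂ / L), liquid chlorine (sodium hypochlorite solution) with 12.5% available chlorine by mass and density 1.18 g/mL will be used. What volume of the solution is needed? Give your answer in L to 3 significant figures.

(a) Volume: 1080 m³ = 1,080,000 L.
(a) CYA to add: (50 − 4) = 46 mg/L × 1,080,000 L = 49,680 g cyanuric acid.
(a) At 96% purity: 49,680 / 0.96 = 51,750 g product.

(b) Volume: 114,000 US gal × 3.785 L/gal = 431,490 L.
(b) Chlorine deficit: 11.9 − 2.4 = 9.5 ppm = 9.5 mg/L as Cl₂.
(b) Cl₂ equivalent needed: 9.5 mg/L × 431,490 L = 4,099,000 mg = 4099 g.
(b) Product at 12.5% available chlorine: 4099 / 0.125 = 32,790 g.
(b) Volume at density 1.18 g/mL: 32,790 g ÷ 1.18 g/mL = 27,790 mL.

(a) 51.8 kg; (b) 27.8 L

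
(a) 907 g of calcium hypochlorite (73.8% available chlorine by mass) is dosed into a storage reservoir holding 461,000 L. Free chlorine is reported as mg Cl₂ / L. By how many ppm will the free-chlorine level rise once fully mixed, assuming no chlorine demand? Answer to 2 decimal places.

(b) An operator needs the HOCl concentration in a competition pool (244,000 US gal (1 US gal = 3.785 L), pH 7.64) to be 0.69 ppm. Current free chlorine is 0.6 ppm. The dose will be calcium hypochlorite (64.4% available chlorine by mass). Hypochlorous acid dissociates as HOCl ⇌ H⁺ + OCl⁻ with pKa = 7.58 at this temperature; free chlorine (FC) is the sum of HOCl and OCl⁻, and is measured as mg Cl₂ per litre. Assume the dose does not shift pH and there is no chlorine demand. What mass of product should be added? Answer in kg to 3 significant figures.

(a) Available chlorine delivered: 907 g × 0.738 = 669.4 g as Cl₂.
(a) Concentration rise: 669.4 g / 461,000 L = 1.452 mg/L = 1.45 ppm.

(b) Volume: 244,000 US gal × 3.785 L/gal = 923,540 L.
(b) [OCl⁻]/[HOCl] = 10^(pH − pKa) = 10^(7.64 − 7.58) = 1.148; fraction as HOCl = 1/(1 + 1.148) = 0.4655.
(b) Free chlorine required for 0.69 ppm HOCl: 0.69 / 0.4655 = 1.482 ppm.
(b) FC to add: 1.482 − 0.6 = 0.8822 mg/L as Cl₂.
(b) Cl₂ equivalent: 0.8822 mg/L × 923,540 L = 814.8 g.
(b) Product at 64.4% available Cl: 814.8 / 0.644 = 1265 g.

(a) 1.45 ppm; (b) 1.27 kg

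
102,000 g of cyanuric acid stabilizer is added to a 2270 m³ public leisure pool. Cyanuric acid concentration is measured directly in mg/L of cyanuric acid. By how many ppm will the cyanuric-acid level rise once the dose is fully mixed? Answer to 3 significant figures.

44.9 ppm

Volume: 2270 m³ = 2,270,000 L.
Rise: 102,000 g / 2,270,000 L × 1000 = 44.93 mg/L.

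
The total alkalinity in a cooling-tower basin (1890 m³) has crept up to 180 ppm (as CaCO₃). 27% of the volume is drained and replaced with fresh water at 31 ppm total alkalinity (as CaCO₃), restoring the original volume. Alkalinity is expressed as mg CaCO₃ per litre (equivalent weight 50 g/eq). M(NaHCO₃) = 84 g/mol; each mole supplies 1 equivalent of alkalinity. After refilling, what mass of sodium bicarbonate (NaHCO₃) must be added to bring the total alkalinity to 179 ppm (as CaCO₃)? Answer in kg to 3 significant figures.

Volume: 1890 m³ = 1,890,000 L.
After draining 27% and refilling: 180 × 0.73 + 31 × 0.27 = 139.77 ppm.
Deficit to target: 179 − 139.77 = 39.23 mg/L.
As CaCO₃: 39.23 mg/L × 1,890,000 L = 74,140 g; ÷ 50 g/eq ÷ 1 = 1483 mol NaHCO₃.
Mass: 1483 × 84 = 124,600 g.

125 kg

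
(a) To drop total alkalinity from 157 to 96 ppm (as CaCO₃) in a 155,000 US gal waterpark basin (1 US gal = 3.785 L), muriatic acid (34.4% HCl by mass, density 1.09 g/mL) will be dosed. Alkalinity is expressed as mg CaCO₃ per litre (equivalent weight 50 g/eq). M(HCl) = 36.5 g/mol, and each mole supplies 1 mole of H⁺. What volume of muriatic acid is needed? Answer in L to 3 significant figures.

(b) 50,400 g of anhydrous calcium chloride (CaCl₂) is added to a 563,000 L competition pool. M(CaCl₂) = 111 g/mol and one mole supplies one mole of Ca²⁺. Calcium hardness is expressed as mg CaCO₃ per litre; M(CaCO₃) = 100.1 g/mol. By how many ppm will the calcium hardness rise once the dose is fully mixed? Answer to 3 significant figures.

(a) Volume: 155,000 US gal × 3.785 L/gal = 586,675 L.
(a) Alkalinity to neutralize: (157 − 96) = 61 mg/L as CaCO₃ × 586,675 L = 35,790 g as CaCO₃.
(a) Equivalents of H⁺ required: 35,790 ÷ 50 g/eq = 715.7 eq = 715.7 mol HCl.
(a) Mass of HCl: 715.7 × 36.5 = 26,120 g.
(a) Mass of 34.4% solution: 26,120 / 0.344 = 75,940 g.
(a) Volume: 75,940 g ÷ 1.09 g/mL = 69,670 mL.

(b) Moles of Ca²⁺: 50,400 g ÷ 111 g/mol = 454.1 mol.
(b) As CaCO₃: 454.1 mol × 100.1 g/mol = 45,450 g.
(b) Rise: 45,450 g / 563,000 L × 1000 = 80.73 mg/L.

(a) 69.7 L; (b) 80.7 ppm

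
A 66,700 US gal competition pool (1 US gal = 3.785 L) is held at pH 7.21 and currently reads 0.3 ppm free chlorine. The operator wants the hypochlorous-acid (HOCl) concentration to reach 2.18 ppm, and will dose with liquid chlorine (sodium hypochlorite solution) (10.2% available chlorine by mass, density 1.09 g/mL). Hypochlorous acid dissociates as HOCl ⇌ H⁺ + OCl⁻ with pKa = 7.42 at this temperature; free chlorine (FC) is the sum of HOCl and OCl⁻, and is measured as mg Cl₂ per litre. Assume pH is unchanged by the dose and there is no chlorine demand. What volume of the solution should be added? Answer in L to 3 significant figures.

7.32 L

Volume: 66,700 US gal × 3.785 L/gal = 252,460 L.
[OCl⁻]/[HOCl] = 10^(pH − pKa) = 10^(7.21 − 7.42) = 0.6166; fraction as HOCl = 1/(1 + 0.6166) = 0.6186.
Free chlorine required for 2.18 ppm HOCl: 2.18 / 0.6186 = 3.524 ppm.
FC to add: 3.524 − 0.3 = 3.224 mg/L as Cl₂.
Cl₂ equivalent: 3.224 mg/L × 252,460 L = 814 g.
Product at 10.2% available Cl: 814 / 0.102 = 7980 g.
Volume: 7980 g ÷ 1.09 g/mL = 7321 mL.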